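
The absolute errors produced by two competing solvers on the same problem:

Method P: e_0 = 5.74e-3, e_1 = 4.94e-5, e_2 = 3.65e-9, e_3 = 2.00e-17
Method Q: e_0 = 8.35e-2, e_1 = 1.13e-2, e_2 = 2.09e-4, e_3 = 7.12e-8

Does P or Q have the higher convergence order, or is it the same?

same

Method P: p ≈ ln(2.00e-17/3.65e-9)/ln(3.65e-9/4.94e-5) ≈ 2.00.
Method Q: p ≈ ln(7.12e-8/2.09e-4)/ln(2.09e-4/1.13e-2) ≈ 2.00.
Both orders ≈ 2.0 — effectively the same.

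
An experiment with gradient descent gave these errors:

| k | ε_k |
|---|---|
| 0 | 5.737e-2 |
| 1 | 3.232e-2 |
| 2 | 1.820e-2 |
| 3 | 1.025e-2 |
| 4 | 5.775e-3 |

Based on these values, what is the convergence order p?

1

Consecutive ratios: ε_4/ε_3 = 5.775e-3/1.025e-2 = 0.563415, ε_3/ε_2 = 1.025e-2/1.820e-2 = 0.563187.
p ≈ ln(0.563415)/ln(0.563187) = -0.5737/-0.5741 ≈ 1.00.
So the convergence is linear (order 1).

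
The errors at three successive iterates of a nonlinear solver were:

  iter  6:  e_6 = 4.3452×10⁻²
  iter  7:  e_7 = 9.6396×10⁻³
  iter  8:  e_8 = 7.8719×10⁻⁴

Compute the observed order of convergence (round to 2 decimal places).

p ≈ ln(e_8/e_7) / ln(e_7/e_6)
  = ln(7.8719×10⁻⁴/9.6396×10⁻³) / ln(9.6396×10⁻³/4.3452×10⁻²)
  = ln(0.0816621) / ln(0.221845)
  = -2.50517 / -1.50578 ≈ 1.66370

1.66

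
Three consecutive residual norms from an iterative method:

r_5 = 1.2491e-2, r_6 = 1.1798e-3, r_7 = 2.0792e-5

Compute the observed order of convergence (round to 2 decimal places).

p ≈ ln(r_7/r_6) / ln(r_6/r_5)
  = ln(2.0792e-5/1.1798e-3) / ln(1.1798e-3/1.2491e-2)
  = ln(0.0176233) / ln(0.094452)
  = -4.03853 / -2.35966 ≈ 1.71149

1.71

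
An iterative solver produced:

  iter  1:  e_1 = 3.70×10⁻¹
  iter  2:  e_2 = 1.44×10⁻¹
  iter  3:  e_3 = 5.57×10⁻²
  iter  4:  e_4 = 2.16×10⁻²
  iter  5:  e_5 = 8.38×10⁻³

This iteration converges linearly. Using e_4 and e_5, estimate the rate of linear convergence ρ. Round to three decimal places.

0.388

ρ ≈ e_5/e_4 = 8.38×10⁻³/2.16×10⁻² = 0.38796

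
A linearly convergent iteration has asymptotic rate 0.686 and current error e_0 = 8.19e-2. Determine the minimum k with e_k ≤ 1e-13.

After k steps, e_k ≈ 8.19e-2·0.686^k.
Need 0.686^k ≤ 1e-13/8.19e-2 = 1.221e-12.
k ≥ ln(1.221e-12)/ln(0.686) = -27.4314/-0.37688 = 72.786.
Smallest integer k = 73.

73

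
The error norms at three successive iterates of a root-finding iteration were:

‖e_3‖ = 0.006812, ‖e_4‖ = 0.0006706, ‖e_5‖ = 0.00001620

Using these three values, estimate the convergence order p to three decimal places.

1.606

p ≈ ln(‖e_5‖/‖e_4‖) / ln(‖e_4‖/‖e_3‖)
  = ln(0.00001620/0.0006706) / ln(0.0006706/0.006812)
  = ln(0.0241575) / ln(0.0984439)
  = -3.723160 / -2.318268 ≈ 1.606009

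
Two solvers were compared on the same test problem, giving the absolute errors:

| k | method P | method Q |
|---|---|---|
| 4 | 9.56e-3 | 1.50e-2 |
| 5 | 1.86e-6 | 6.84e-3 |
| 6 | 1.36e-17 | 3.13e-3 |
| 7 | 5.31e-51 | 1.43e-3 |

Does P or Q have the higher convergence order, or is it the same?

P

Method P: p ≈ ln(5.31e-51/1.36e-17)/ln(1.36e-17/1.86e-6) ≈ 3.00.
Method Q: p ≈ ln(1.43e-3/3.13e-3)/ln(3.13e-3/6.84e-3) ≈ 1.00.
Method P has the higher order (≈3.0 vs ≈1.0).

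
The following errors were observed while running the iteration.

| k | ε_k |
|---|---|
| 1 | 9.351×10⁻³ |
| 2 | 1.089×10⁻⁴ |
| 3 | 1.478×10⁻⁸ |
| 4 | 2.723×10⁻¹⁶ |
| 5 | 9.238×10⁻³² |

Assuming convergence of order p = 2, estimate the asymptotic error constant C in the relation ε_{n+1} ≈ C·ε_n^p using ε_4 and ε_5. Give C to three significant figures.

1.25

C ≈ ε_5 / ε_4^2
  = 9.238×10⁻³² / (2.723×10⁻¹⁶)^2
  = 9.238×10⁻³² / 7.41473e-32 ≈ 1.2459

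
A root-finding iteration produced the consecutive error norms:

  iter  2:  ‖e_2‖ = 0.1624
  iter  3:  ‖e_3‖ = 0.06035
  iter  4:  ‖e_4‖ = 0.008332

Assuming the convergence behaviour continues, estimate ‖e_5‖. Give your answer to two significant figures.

First estimate the order: p ≈ ln(‖e_4‖/‖e_3‖) / ln(‖e_3‖/‖e_2‖) = ln(0.008332/0.06035)/ln(0.06035/0.1624) = ln(0.138061)/ln(0.371613) ≈ 2.0003.
Then ‖e_5‖ ≈ ‖e_4‖·(‖e_4‖/‖e_3‖)^p = 0.008332·(0.138061)^2.0003 = 0.008332·0.0190495 ≈ 0.0001587.

1.6e-4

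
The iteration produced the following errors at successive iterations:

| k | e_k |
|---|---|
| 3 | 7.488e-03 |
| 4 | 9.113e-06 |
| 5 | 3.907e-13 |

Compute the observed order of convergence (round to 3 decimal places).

2.528

p ≈ ln(e_5/e_4) / ln(e_4/e_3)
  = ln(3.907e-13/9.113e-06) / ln(9.113e-06/7.488e-03)
  = ln(4.28728e-08) / ln(0.00121701)
  = -16.965028 / -6.711358 ≈ 2.527809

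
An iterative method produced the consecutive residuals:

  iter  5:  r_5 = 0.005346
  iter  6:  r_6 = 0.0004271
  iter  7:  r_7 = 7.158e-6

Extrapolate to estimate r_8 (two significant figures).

First estimate the order: p ≈ ln(r_7/r_6) / ln(r_6/r_5) = ln(7.158e-6/0.0004271)/ln(0.0004271/0.005346) = ln(0.0167595)/ln(0.0798915) ≈ 1.6180.
Then r_8 ≈ r_7·(r_7/r_6)^p = 7.158e-6·(0.0167595)^1.6180 = 7.158e-6·0.00133923 ≈ 9.586e-09.

9.6e-9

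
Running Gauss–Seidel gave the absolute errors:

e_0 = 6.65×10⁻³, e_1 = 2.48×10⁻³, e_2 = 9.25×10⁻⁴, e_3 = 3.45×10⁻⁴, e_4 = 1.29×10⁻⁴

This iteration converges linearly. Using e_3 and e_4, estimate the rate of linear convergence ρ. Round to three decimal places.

ρ ≈ e_4/e_3 = 1.29×10⁻⁴/3.45×10⁻⁴ = 0.37391

0.374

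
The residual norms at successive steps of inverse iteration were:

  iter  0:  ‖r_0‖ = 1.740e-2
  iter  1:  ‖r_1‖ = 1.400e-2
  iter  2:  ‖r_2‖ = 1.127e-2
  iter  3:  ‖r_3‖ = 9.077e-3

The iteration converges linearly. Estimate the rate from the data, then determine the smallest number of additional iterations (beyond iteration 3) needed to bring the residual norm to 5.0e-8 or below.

56

Rate ρ ≈ ‖r_3‖/‖r_2‖ = 9.077e-3/1.127e-2 = 0.8054.
After j more steps, ‖r_{3+j}‖ ≈ 9.077e-3·ρ^j; need ρ^j ≤ 5.0e-8/9.077e-3 = 5.50843e-06.
j ≥ ln(5.50843e-06)/ln(0.8054) = -12.1092/-0.21642 = 55.952.
So 56 more iterations are needed.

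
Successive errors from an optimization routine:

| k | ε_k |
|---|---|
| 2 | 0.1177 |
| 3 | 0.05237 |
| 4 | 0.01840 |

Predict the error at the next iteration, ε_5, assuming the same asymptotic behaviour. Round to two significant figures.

First estimate the order: p ≈ ln(ε_4/ε_3) / ln(ε_3/ε_2) = ln(0.01840/0.05237)/ln(0.05237/0.1177) = ln(0.351346)/ln(0.444945) ≈ 1.2916.
Then ε_5 ≈ ε_4·(ε_4/ε_3)^p = 0.01840·(0.351346)^1.2916 = 0.01840·0.258983 ≈ 0.004765.

4.8e-3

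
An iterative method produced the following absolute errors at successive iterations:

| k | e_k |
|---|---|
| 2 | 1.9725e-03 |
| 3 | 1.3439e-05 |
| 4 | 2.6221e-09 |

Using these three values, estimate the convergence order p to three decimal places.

1.712

p ≈ ln(e_4/e_3) / ln(e_3/e_2)
  = ln(2.6221e-09/1.3439e-05) / ln(1.3439e-05/1.9725e-03)
  = ln(0.000195111) / ln(0.00681318)
  = -8.541942 / -4.988896 ≈ 1.712191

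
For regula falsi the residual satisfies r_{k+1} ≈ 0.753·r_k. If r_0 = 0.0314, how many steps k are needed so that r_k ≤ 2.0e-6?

After k steps, r_k ≈ 0.0314·0.753^k.
Need 0.753^k ≤ 2.0e-6/0.0314 = 6.36943e-05.
k ≥ ln(6.36943e-05)/ln(0.753) = -9.6614/-0.28369 = 34.056.
Smallest integer k = 35.

35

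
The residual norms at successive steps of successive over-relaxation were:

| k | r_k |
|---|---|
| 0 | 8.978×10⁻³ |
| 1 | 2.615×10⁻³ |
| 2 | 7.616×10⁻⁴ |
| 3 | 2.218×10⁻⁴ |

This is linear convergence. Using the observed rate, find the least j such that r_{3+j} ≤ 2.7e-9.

Rate ρ ≈ r_3/r_2 = 2.218×10⁻⁴/7.616×10⁻⁴ = 0.2912.
After j more steps, r_{3+j} ≈ 2.218×10⁻⁴·ρ^j; need ρ^j ≤ 2.7e-9/2.218×10⁻⁴ = 1.21731e-05.
j ≥ ln(1.21731e-05)/ln(0.2912) = -11.3163/-1.23374 = 9.172.
So 10 more iterations are needed.

10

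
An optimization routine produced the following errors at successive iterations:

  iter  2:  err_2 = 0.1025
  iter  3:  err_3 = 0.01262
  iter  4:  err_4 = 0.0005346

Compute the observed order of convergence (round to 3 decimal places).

p ≈ ln(err_4/err_3) / ln(err_3/err_2)
  = ln(0.0005346/0.01262) / ln(0.01262/0.1025)
  = ln(0.0423613) / ln(0.123122)
  = -3.161520 / -2.094580 ≈ 1.509381

1.509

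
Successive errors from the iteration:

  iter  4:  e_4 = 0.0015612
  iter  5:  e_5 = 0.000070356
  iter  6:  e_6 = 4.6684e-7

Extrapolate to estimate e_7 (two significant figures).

1.4e-10

First estimate the order: p ≈ ln(e_6/e_5) / ln(e_5/e_4) = ln(4.6684e-7/0.000070356)/ln(0.000070356/0.0015612) = ln(0.0066354)/ln(0.0450653) ≈ 1.6180.
Then e_7 ≈ e_6·(e_6/e_5)^p = 4.6684e-7·(0.0066354)^1.6180 = 4.6684e-7·0.000299076 ≈ 1.396e-10.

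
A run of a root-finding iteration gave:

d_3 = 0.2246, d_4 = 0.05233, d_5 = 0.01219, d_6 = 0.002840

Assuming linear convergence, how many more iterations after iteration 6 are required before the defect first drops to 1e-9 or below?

Rate ρ ≈ d_6/d_5 = 0.002840/0.01219 = 0.2330.
After j more steps, d_{6+j} ≈ 0.002840·ρ^j; need ρ^j ≤ 1e-9/0.002840 = 3.52113e-07.
j ≥ ln(3.52113e-07)/ln(0.2330) = -14.8593/-1.45672 = 10.201.
So 11 more iterations are needed.

11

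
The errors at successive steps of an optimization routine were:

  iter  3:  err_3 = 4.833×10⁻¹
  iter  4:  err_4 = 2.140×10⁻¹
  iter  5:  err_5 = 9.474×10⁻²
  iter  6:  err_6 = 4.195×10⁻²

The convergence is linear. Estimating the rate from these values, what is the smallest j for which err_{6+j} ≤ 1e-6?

Rate ρ ≈ err_6/err_5 = 4.195×10⁻²/9.474×10⁻² = 0.4428.
After j more steps, err_{6+j} ≈ 4.195×10⁻²·ρ^j; need ρ^j ≤ 1e-6/4.195×10⁻² = 2.38379e-05.
j ≥ ln(2.38379e-05)/ln(0.4428) = -10.6442/-0.81464 = 13.066.
So 14 more iterations are needed.

14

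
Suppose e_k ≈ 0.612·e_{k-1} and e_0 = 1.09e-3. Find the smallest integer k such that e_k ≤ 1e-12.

After k steps, e_k ≈ 1.09e-3·0.612^k.
Need 0.612^k ≤ 1e-12/1.09e-3 = 9.17431e-10.
k ≥ ln(9.17431e-10)/ln(0.612) = -20.8094/-0.49102 = 42.380.
Smallest integer k = 43.

43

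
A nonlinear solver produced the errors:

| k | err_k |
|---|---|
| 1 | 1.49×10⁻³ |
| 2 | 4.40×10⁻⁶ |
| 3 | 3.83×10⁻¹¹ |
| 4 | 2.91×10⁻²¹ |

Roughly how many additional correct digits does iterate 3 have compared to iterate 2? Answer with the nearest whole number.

5

Digits gained ≈ log₁₀(err_2/err_3) = log₁₀(4.40×10⁻⁶/3.83×10⁻¹¹) = log₁₀(114883) ≈ 5.060.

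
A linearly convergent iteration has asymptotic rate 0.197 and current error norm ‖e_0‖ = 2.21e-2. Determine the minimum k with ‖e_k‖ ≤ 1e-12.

15

After k steps, ‖e_k‖ ≈ 2.21e-2·0.197^k.
Need 0.197^k ≤ 1e-12/2.21e-2 = 4.52489e-11.
k ≥ ln(4.52489e-11)/ln(0.197) = -23.8188/-1.62455 = 14.662.
Smallest integer k = 15.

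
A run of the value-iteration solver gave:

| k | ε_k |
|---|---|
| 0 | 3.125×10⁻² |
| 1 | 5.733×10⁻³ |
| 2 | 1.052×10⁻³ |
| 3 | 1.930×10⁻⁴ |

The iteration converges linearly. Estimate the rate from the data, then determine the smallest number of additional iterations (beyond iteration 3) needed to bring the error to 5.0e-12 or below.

Rate ρ ≈ ε_3/ε_2 = 1.930×10⁻⁴/1.052×10⁻³ = 0.1835.
After j more steps, ε_{3+j} ≈ 1.930×10⁻⁴·ρ^j; need ρ^j ≤ 5.0e-12/1.930×10⁻⁴ = 2.59067e-08.
j ≥ ln(2.59067e-08)/ln(0.1835) = -17.4688/-1.69554 = 10.303.
So 11 more iterations are needed.

11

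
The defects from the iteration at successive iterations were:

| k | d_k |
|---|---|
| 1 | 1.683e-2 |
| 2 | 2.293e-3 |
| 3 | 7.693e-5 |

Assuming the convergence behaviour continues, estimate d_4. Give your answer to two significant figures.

2.4e-7

First estimate the order: p ≈ ln(d_3/d_2) / ln(d_2/d_1) = ln(7.693e-5/2.293e-3)/ln(2.293e-3/1.683e-2) = ln(0.0335499)/ln(0.136245) ≈ 1.7031.
Then d_4 ≈ d_3·(d_3/d_2)^p = 7.693e-5·(0.0335499)^1.7031 = 7.693e-5·0.00308393 ≈ 2.372e-07.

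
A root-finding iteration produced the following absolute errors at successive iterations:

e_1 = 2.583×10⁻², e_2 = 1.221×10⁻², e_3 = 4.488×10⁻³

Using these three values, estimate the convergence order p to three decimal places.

p ≈ ln(e_3/e_2) / ln(e_2/e_1)
  = ln(4.488×10⁻³/1.221×10⁻²) / ln(1.221×10⁻²/2.583×10⁻²)
  = ln(0.367568) / ln(0.472706)
  = -1.000847 / -0.749282 ≈ 1.335741

1.336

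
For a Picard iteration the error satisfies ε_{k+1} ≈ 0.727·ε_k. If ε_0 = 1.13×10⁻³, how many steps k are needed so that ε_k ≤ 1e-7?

30

After k steps, ε_k ≈ 1.13×10⁻³·0.727^k.
Need 0.727^k ≤ 1e-7/1.13×10⁻³ = 8.84956e-05.
k ≥ ln(8.84956e-05)/ln(0.727) = -9.3326/-0.31883 = 29.271.
Smallest integer k = 30.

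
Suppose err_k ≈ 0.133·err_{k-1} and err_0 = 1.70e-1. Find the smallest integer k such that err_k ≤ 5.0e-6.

6

After k steps, err_k ≈ 1.70e-1·0.133^k.
Need 0.133^k ≤ 5.0e-6/1.70e-1 = 2.94118e-05.
k ≥ ln(2.94118e-05)/ln(0.133) = -10.4341/-2.01741 = 5.172.
Smallest integer k = 6.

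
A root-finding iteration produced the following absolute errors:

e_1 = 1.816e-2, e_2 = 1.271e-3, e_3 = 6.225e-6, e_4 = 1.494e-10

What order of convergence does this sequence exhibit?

Consecutive ratios: e_4/e_3 = 1.494e-10/6.225e-6 = 2.4e-05, e_3/e_2 = 6.225e-6/1.271e-3 = 0.00489772.
p ≈ ln(2.4e-05)/ln(0.00489772) = -10.6375/-5.3190 ≈ 2.00.
So the convergence is quadratic (order 2).

2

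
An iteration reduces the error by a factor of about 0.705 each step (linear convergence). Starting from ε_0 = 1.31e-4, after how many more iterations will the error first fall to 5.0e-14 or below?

After k steps, ε_k ≈ 1.31e-4·0.705^k.
Need 0.705^k ≤ 5.0e-14/1.31e-4 = 3.81679e-10.
k ≥ ln(3.81679e-10)/ln(0.705) = -21.6864/-0.34956 = 62.039.
Smallest integer k = 63.

63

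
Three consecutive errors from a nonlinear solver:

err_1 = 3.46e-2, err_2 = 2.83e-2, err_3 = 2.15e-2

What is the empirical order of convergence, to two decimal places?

p ≈ ln(err_3/err_2) / ln(err_2/err_1)
  = ln(2.15e-2/2.83e-2) / ln(2.83e-2/3.46e-2)
  = ln(0.759717) / ln(0.817919)
  = -0.27481 / -0.20099 ≈ 1.36728

1.37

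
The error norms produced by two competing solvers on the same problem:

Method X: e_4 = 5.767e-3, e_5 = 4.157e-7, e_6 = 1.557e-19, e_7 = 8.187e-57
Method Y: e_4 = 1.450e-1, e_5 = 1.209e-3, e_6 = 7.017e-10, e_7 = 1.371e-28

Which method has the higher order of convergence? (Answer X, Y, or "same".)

same

Method X: p ≈ ln(8.187e-57/1.557e-19)/ln(1.557e-19/4.157e-7) ≈ 3.00.
Method Y: p ≈ ln(1.371e-28/7.017e-10)/ln(7.017e-10/1.209e-3) ≈ 3.00.
Both orders ≈ 3.0 — effectively the same.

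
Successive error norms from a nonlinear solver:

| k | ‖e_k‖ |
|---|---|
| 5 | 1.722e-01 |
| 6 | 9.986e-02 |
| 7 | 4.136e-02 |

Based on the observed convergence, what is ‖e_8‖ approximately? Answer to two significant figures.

First estimate the order: p ≈ ln(‖e_7‖/‖e_6‖) / ln(‖e_6‖/‖e_5‖) = ln(4.136e-02/9.986e-02)/ln(9.986e-02/1.722e-01) = ln(0.41418)/ln(0.579907) ≈ 1.6177.
Then ‖e_8‖ ≈ ‖e_7‖·(‖e_7‖/‖e_6‖)^p = 4.136e-02·(0.41418)^1.6177 = 4.136e-02·0.240285 ≈ 0.009938.

9.9e-3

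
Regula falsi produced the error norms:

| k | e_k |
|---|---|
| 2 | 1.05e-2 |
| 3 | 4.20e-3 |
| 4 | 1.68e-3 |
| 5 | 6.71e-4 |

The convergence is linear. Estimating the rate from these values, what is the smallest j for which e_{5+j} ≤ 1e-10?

Rate ρ ≈ e_5/e_4 = 6.71e-4/1.68e-3 = 0.3994.
After j more steps, e_{5+j} ≈ 6.71e-4·ρ^j; need ρ^j ≤ 1e-10/6.71e-4 = 1.49031e-07.
j ≥ ln(1.49031e-07)/ln(0.3994) = -15.7191/-0.91779 = 17.127.
So 18 more iterations are needed.

18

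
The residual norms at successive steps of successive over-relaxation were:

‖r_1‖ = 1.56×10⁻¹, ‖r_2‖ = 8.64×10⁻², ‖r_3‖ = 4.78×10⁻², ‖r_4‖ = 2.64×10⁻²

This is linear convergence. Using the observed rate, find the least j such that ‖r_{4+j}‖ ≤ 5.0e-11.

Rate ρ ≈ ‖r_4‖/‖r_3‖ = 2.64×10⁻²/4.78×10⁻² = 0.5523.
After j more steps, ‖r_{4+j}‖ ≈ 2.64×10⁻²·ρ^j; need ρ^j ≤ 5.0e-11/2.64×10⁻² = 1.89394e-09.
j ≥ ln(1.89394e-09)/ln(0.5523) = -20.0846/-0.59366 = 33.832.
So 34 more iterations are needed.

34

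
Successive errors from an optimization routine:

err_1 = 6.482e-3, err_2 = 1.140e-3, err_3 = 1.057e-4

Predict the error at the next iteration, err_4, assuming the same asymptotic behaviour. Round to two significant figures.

First estimate the order: p ≈ ln(err_3/err_2) / ln(err_2/err_1) = ln(1.057e-4/1.140e-3)/ln(1.140e-3/6.482e-3) = ln(0.0927193)/ln(0.175872) ≈ 1.3683.
Then err_4 ≈ err_3·(err_3/err_2)^p = 1.057e-4·(0.0927193)^1.3683 = 1.057e-4·0.038617 ≈ 4.082e-06.

4.1e-6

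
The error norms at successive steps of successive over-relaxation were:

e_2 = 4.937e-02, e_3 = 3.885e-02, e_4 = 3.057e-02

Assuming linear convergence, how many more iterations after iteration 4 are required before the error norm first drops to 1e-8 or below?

63

Rate ρ ≈ e_4/e_3 = 3.057e-02/3.885e-02 = 0.7869.
After j more steps, e_{4+j} ≈ 3.057e-02·ρ^j; need ρ^j ≤ 1e-8/3.057e-02 = 3.27118e-07.
j ≥ ln(3.27118e-07)/ln(0.7869) = -14.9329/-0.23965 = 62.311.
So 63 more iterations are needed.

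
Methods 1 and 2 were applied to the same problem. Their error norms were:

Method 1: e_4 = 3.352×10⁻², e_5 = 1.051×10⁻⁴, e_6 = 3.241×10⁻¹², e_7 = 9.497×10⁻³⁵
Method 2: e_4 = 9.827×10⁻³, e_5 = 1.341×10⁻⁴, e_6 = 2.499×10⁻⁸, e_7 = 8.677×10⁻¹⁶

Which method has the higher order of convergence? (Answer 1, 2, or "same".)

1

Method 1: p ≈ ln(9.497×10⁻³⁵/3.241×10⁻¹²)/ln(3.241×10⁻¹²/1.051×10⁻⁴) ≈ 3.00.
Method 2: p ≈ ln(8.677×10⁻¹⁶/2.499×10⁻⁸)/ln(2.499×10⁻⁸/1.341×10⁻⁴) ≈ 2.00.
Method 1 has the higher order (≈3.0 vs ≈2.0).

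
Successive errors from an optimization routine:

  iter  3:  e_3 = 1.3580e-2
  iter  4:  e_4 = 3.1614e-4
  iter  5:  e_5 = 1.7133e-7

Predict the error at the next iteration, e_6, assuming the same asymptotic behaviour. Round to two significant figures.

5.0e-14

First estimate the order: p ≈ ln(e_5/e_4) / ln(e_4/e_3) = ln(1.7133e-7/3.1614e-4)/ln(3.1614e-4/1.3580e-2) = ln(0.000541943)/ln(0.0232798) ≈ 2.0000.
Then e_6 ≈ e_5·(e_5/e_4)^p = 1.7133e-7·(0.000541943)^2.0000 = 1.7133e-7·2.93702e-07 ≈ 5.032e-14.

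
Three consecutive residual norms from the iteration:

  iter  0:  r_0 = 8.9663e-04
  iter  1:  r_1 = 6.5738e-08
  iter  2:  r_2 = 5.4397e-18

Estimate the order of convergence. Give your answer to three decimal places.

2.438

p ≈ ln(r_2/r_1) / ln(r_1/r_0)
  = ln(5.4397e-18/6.5738e-08) / ln(6.5738e-08/8.9663e-04)
  = ln(8.27482e-11) / ln(7.33168e-05)
  = -23.215219 / -9.520721 ≈ 2.438389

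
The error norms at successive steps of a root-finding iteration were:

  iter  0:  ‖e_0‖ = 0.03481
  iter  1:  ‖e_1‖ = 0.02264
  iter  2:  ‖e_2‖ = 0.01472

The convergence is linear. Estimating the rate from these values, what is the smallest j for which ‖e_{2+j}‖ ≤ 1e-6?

Rate ρ ≈ ‖e_2‖/‖e_1‖ = 0.01472/0.02264 = 0.6502.
After j more steps, ‖e_{2+j}‖ ≈ 0.01472·ρ^j; need ρ^j ≤ 1e-6/0.01472 = 6.79348e-05.
j ≥ ln(6.79348e-05)/ln(0.6502) = -9.5970/-0.43048 = 22.294.
So 23 more iterations are needed.

23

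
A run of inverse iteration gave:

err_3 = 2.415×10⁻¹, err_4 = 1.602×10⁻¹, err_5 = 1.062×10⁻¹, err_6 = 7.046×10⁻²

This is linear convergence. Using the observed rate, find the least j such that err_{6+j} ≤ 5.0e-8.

Rate ρ ≈ err_6/err_5 = 7.046×10⁻²/1.062×10⁻¹ = 0.6635.
After j more steps, err_{6+j} ≈ 7.046×10⁻²·ρ^j; need ρ^j ≤ 5.0e-8/7.046×10⁻² = 7.09622e-07.
j ≥ ln(7.09622e-07)/ln(0.6635) = -14.1585/-0.41023 = 34.514.
So 35 more iterations are needed.

35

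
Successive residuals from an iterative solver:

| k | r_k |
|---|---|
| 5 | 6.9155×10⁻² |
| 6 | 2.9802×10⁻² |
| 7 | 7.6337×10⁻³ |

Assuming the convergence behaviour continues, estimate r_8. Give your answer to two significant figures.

8.4e-4

First estimate the order: p ≈ ln(r_7/r_6) / ln(r_6/r_5) = ln(7.6337×10⁻³/2.9802×10⁻²)/ln(2.9802×10⁻²/6.9155×10⁻²) = ln(0.256147)/ln(0.430945) ≈ 1.6180.
Then r_8 ≈ r_7·(r_7/r_6)^p = 7.6337×10⁻³·(0.256147)^1.6180 = 7.6337×10⁻³·0.110392 ≈ 0.0008427.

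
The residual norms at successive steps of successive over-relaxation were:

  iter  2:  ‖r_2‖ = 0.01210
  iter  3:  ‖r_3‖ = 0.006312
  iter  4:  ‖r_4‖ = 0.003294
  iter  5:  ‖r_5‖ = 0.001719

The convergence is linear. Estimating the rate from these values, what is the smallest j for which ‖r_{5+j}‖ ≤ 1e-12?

33

Rate ρ ≈ ‖r_5‖/‖r_4‖ = 0.001719/0.003294 = 0.5219.
After j more steps, ‖r_{5+j}‖ ≈ 0.001719·ρ^j; need ρ^j ≤ 1e-12/0.001719 = 5.81734e-10.
j ≥ ln(5.81734e-10)/ln(0.5219) = -21.2650/-0.65028 = 32.701.
So 33 more iterations are needed.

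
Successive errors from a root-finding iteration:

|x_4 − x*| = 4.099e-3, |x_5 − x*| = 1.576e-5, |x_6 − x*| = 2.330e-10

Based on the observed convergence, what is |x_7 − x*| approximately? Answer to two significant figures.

5.1e-20

First estimate the order: p ≈ ln(|x_6 − x*|/|x_5 − x*|) / ln(|x_5 − x*|/|x_4 − x*|) = ln(2.330e-10/1.576e-5)/ln(1.576e-5/4.099e-3) = ln(1.47843e-05)/ln(0.00384484) ≈ 2.0000.
Then |x_7 − x*| ≈ |x_6 − x*|·(|x_6 − x*|/|x_5 − x*|)^p = 2.330e-10·(1.47843e-05)^2.0000 = 2.330e-10·2.18576e-10 ≈ 5.093e-20.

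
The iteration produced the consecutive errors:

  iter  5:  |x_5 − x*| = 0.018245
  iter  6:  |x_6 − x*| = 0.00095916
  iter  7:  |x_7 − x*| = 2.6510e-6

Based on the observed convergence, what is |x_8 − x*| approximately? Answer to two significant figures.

2.0e-11

First estimate the order: p ≈ ln(|x_7 − x*|/|x_6 − x*|) / ln(|x_6 − x*|/|x_5 − x*|) = ln(2.6510e-6/0.00095916)/ln(0.00095916/0.018245) = ln(0.00276388)/ln(0.0525711) ≈ 2.0000.
Then |x_8 − x*| ≈ |x_7 − x*|·(|x_7 − x*|/|x_6 − x*|)^p = 2.6510e-6·(0.00276388)^2.0000 = 2.6510e-6·7.63903e-06 ≈ 2.025e-11.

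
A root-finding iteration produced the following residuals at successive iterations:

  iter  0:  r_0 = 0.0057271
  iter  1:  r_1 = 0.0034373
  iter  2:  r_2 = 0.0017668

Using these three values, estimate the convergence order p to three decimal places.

p ≈ ln(r_2/r_1) / ln(r_1/r_0)
  = ln(0.0017668/0.0034373) / ln(0.0034373/0.0057271)
  = ln(0.514008) / ln(0.600182)
  = -0.665516 / -0.510522 ≈ 1.303599

1.304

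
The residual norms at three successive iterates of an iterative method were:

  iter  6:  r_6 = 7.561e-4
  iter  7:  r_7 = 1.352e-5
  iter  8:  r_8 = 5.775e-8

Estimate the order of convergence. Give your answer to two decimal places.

1.36

p ≈ ln(r_8/r_7) / ln(r_7/r_6)
  = ln(5.775e-8/1.352e-5) / ln(1.352e-5/7.561e-4)
  = ln(0.00427145) / ln(0.0178812)
  = -5.45580 / -4.02401 ≈ 1.35581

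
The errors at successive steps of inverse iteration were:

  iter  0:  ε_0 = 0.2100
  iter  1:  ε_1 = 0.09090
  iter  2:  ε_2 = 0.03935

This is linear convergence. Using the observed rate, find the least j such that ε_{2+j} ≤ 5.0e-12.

Rate ρ ≈ ε_2/ε_1 = 0.03935/0.09090 = 0.4329.
After j more steps, ε_{2+j} ≈ 0.03935·ρ^j; need ρ^j ≤ 5.0e-12/0.03935 = 1.27065e-10.
j ≥ ln(1.27065e-10)/ln(0.4329) = -22.7863/-0.83725 = 27.216.
So 28 more iterations are needed.

28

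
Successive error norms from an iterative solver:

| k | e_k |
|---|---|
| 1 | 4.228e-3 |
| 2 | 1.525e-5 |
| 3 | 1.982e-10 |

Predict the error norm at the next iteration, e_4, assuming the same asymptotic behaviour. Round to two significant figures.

3.3e-20

First estimate the order: p ≈ ln(e_3/e_2) / ln(e_2/e_1) = ln(1.982e-10/1.525e-5)/ln(1.525e-5/4.228e-3) = ln(1.29967e-05)/ln(0.00360691) ≈ 2.0002.
Then e_4 ≈ e_3·(e_3/e_2)^p = 1.982e-10·(1.29967e-05)^2.0002 = 1.982e-10·1.68535e-10 ≈ 3.34e-20.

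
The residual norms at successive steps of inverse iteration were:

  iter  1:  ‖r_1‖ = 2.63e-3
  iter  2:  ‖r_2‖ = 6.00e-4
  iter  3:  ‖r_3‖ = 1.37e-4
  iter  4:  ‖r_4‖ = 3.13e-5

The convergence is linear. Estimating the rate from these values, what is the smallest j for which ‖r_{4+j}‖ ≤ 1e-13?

14

Rate ρ ≈ ‖r_4‖/‖r_3‖ = 3.13e-5/1.37e-4 = 0.2285.
After j more steps, ‖r_{4+j}‖ ≈ 3.13e-5·ρ^j; need ρ^j ≤ 1e-13/3.13e-5 = 3.19489e-09.
j ≥ ln(3.19489e-09)/ln(0.2285) = -19.5617/-1.47622 = 13.251.
So 14 more iterations are needed.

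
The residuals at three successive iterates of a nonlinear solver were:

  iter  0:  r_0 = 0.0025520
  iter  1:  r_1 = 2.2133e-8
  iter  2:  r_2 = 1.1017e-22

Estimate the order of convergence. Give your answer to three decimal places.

p ≈ ln(r_2/r_1) / ln(r_1/r_0)
  = ln(1.1017e-22/2.2133e-8) / ln(2.2133e-8/0.0025520)
  = ln(4.97764e-15) / ln(8.67281e-06)
  = -32.933821 / -11.655318 ≈ 2.825648

2.826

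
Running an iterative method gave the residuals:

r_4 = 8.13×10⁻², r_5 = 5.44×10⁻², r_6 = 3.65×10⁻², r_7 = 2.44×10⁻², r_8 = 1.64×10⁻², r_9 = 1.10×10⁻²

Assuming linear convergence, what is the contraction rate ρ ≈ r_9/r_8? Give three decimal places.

0.671

ρ ≈ r_9/r_8 = 1.10×10⁻²/1.64×10⁻² = 0.67073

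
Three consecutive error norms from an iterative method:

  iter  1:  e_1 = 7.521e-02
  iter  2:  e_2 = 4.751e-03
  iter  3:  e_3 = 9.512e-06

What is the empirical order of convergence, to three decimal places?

p ≈ ln(e_3/e_2) / ln(e_2/e_1)
  = ln(9.512e-06/4.751e-03) / ln(4.751e-03/7.521e-02)
  = ln(0.0020021) / ln(0.0631698)
  = -6.213559 / -2.761929 ≈ 2.249717

2.250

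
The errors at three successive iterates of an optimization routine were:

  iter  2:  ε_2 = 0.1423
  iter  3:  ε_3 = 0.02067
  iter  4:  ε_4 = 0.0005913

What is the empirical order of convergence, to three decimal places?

1.842

p ≈ ln(ε_4/ε_3) / ln(ε_3/ε_2)
  = ln(0.0005913/0.02067) / ln(0.02067/0.1423)
  = ln(0.0286067) / ln(0.145257)
  = -3.554114 / -1.929251 ≈ 1.842225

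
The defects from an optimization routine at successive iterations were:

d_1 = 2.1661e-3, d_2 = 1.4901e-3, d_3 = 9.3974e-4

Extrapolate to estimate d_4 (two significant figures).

5.3e-4

First estimate the order: p ≈ ln(d_3/d_2) / ln(d_2/d_1) = ln(9.3974e-4/1.4901e-3)/ln(1.4901e-3/2.1661e-3) = ln(0.630656)/ln(0.687918) ≈ 1.2323.
Then d_4 ≈ d_3·(d_3/d_2)^p = 9.3974e-4·(0.630656)^1.2323 = 9.3974e-4·0.56661 ≈ 0.0005325.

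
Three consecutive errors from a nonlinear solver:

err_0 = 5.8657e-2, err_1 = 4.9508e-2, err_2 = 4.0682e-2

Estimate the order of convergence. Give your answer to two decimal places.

1.16

p ≈ ln(err_2/err_1) / ln(err_1/err_0)
  = ln(4.0682e-2/4.9508e-2) / ln(4.9508e-2/5.8657e-2)
  = ln(0.821726) / ln(0.844025)
  = -0.19635 / -0.16957 ≈ 1.15793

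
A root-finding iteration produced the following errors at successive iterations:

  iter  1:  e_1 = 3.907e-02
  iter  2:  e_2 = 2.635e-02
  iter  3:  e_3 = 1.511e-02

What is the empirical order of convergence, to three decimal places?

p ≈ ln(e_3/e_2) / ln(e_2/e_1)
  = ln(1.511e-02/2.635e-02) / ln(2.635e-02/3.907e-02)
  = ln(0.573435) / ln(0.674431)
  = -0.556111 / -0.393886 ≈ 1.411858

1.412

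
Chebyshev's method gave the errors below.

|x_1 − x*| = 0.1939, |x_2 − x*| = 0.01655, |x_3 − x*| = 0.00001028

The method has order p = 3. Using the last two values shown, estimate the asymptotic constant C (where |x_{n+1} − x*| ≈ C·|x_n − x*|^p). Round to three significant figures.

C ≈ |x_3 − x*| / |x_2 − x*|^3
  = 0.00001028 / (0.01655)^3
  = 0.00001028 / 4.53309e-06 ≈ 2.2678

2.27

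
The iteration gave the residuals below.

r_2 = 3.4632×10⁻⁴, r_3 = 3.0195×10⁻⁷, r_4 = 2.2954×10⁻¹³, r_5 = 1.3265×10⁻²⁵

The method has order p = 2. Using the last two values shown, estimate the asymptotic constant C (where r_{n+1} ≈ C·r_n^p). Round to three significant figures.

C ≈ r_5 / r_4^2
  = 1.3265×10⁻²⁵ / (2.2954×10⁻¹³)^2
  = 1.3265×10⁻²⁵ / 5.26886e-26 ≈ 2.5176

2.52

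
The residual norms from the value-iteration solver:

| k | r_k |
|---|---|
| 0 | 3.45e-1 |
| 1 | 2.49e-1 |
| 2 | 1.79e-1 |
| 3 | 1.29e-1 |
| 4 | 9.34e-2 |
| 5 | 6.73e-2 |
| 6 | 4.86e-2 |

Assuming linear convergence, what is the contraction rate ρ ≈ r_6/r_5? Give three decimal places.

0.722

ρ ≈ r_6/r_5 = 4.86e-2/6.73e-2 = 0.72214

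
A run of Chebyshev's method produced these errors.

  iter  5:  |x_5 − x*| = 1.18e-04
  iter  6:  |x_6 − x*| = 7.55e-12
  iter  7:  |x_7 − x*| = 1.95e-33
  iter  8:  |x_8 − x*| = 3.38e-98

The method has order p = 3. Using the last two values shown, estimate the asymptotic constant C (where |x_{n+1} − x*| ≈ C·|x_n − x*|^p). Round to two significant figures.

4.6

C ≈ |x_8 − x*| / |x_7 − x*|^3
  = 3.38e-98 / (1.95e-33)^3
  = 3.38e-98 / 7.41487e-99 ≈ 4.5584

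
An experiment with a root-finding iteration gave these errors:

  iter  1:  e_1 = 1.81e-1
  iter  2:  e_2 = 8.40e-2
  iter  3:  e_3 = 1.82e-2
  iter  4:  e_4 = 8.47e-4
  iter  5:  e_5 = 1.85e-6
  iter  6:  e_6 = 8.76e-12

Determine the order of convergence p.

2

Consecutive ratios: e_6/e_5 = 8.76e-12/1.85e-6 = 4.73514e-06, e_5/e_4 = 1.85e-6/8.47e-4 = 0.00218418.
p ≈ ln(4.73514e-06)/ln(0.00218418) = -12.2605/-6.1265 ≈ 2.00.
So the convergence is quadratic (order 2).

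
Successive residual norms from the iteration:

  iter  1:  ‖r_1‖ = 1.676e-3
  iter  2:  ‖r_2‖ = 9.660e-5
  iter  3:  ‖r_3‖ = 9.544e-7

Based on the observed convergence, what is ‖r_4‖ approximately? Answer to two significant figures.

5.4e-10

First estimate the order: p ≈ ln(‖r_3‖/‖r_2‖) / ln(‖r_2‖/‖r_1‖) = ln(9.544e-7/9.660e-5)/ln(9.660e-5/1.676e-3) = ln(0.00987992)/ln(0.0576372) ≈ 1.6181.
Then ‖r_4‖ ≈ ‖r_3‖·(‖r_3‖/‖r_2‖)^p = 9.544e-7·(0.00987992)^1.6181 = 9.544e-7·0.00056926 ≈ 5.433e-10.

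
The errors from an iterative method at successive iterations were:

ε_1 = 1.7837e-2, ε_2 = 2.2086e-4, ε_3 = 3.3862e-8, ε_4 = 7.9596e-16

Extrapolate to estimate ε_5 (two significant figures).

4.4e-31

First estimate the order: p ≈ ln(ε_4/ε_3) / ln(ε_3/ε_2) = ln(7.9596e-16/3.3862e-8)/ln(3.3862e-8/2.2086e-4) = ln(2.3506e-08)/ln(0.000153319) ≈ 2.0000.
Then ε_5 ≈ ε_4·(ε_4/ε_3)^p = 7.9596e-16·(2.3506e-08)^2.0000 = 7.9596e-16·5.52532e-16 ≈ 4.398e-31.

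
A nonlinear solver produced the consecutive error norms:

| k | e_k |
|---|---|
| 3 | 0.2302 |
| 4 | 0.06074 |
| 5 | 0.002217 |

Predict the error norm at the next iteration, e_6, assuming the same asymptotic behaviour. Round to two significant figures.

5.9e-7

First estimate the order: p ≈ ln(e_5/e_4) / ln(e_4/e_3) = ln(0.002217/0.06074)/ln(0.06074/0.2302) = ln(0.0364998)/ln(0.263858) ≈ 2.4847.
Then e_6 ≈ e_5·(e_5/e_4)^p = 0.002217·(0.0364998)^2.4847 = 0.002217·0.000267746 ≈ 5.936e-07.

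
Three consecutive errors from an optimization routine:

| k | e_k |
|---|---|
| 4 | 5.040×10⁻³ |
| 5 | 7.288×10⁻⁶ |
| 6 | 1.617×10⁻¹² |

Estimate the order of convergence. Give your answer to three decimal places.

2.343

p ≈ ln(e_6/e_5) / ln(e_5/e_4)
  = ln(1.617×10⁻¹²/7.288×10⁻⁶) / ln(7.288×10⁻⁶/5.040×10⁻³)
  = ln(2.21872e-07) / ln(0.00144603)
  = -15.321165 / -6.538933 ≈ 2.343068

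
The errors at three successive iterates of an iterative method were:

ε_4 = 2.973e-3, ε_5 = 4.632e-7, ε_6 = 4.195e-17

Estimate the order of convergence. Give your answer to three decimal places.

p ≈ ln(ε_6/ε_5) / ln(ε_5/ε_4)
  = ln(4.195e-17/4.632e-7) / ln(4.632e-7/2.973e-3)
  = ln(9.05656e-11) / ln(0.000155802)
  = -23.124947 / -8.766925 ≈ 2.637749

2.638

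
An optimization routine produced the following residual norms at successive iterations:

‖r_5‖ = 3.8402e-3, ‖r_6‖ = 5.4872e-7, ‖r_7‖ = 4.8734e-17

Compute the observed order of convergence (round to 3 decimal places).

p ≈ ln(‖r_7‖/‖r_6‖) / ln(‖r_6‖/‖r_5‖)
  = ln(4.8734e-17/5.4872e-7) / ln(5.4872e-7/3.8402e-3)
  = ln(8.8814e-11) / ln(0.000142888)
  = -23.144477 / -8.853449 ≈ 2.614176

2.614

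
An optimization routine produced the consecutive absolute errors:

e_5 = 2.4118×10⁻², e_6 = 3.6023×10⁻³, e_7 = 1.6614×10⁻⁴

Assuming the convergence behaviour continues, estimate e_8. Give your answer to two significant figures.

1.1e-6

First estimate the order: p ≈ ln(e_7/e_6) / ln(e_6/e_5) = ln(1.6614×10⁻⁴/3.6023×10⁻³)/ln(3.6023×10⁻³/2.4118×10⁻²) = ln(0.0461205)/ln(0.149361) ≈ 1.6180.
Then e_8 ≈ e_7·(e_7/e_6)^p = 1.6614×10⁻⁴·(0.0461205)^1.6180 = 1.6614×10⁻⁴·0.00688939 ≈ 1.145e-06.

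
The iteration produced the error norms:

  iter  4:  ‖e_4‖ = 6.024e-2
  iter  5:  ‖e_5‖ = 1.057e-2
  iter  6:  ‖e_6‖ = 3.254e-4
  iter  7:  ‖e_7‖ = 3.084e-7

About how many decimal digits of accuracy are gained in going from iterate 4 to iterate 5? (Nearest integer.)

1

Digits gained ≈ log₁₀(‖e_4‖/‖e_5‖) = log₁₀(6.024e-2/1.057e-2) = log₁₀(5.69915) ≈ 0.756.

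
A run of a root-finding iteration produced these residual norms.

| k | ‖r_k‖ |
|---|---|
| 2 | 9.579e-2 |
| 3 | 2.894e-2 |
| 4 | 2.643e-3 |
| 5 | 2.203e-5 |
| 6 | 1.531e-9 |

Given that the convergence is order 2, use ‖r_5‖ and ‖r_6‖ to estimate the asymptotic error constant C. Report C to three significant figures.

C ≈ ‖r_6‖ / ‖r_5‖^2
  = 1.531e-9 / (2.203e-5)^2
  = 1.531e-9 / 4.85321e-10 ≈ 3.1546

3.15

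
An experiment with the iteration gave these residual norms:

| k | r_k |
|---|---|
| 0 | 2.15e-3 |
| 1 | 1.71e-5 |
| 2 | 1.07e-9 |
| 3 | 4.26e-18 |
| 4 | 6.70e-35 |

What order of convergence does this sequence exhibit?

2

Consecutive ratios: r_4/r_3 = 6.70e-35/4.26e-18 = 1.57277e-17, r_3/r_2 = 4.26e-18/1.07e-9 = 3.98131e-09.
p ≈ ln(1.57277e-17)/ln(3.98131e-09) = -38.6911/-19.3417 ≈ 2.00.
So the convergence is quadratic (order 2).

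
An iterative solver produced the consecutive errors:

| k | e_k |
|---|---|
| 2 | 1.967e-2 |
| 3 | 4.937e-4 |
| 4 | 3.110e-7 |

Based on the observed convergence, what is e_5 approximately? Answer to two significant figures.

1.2e-13

First estimate the order: p ≈ ln(e_4/e_3) / ln(e_3/e_2) = ln(3.110e-7/4.937e-4)/ln(4.937e-4/1.967e-2) = ln(0.000629937)/ln(0.0250991) ≈ 2.0000.
Then e_5 ≈ e_4·(e_4/e_3)^p = 3.110e-7·(0.000629937)^2.0000 = 3.110e-7·3.96821e-07 ≈ 1.234e-13.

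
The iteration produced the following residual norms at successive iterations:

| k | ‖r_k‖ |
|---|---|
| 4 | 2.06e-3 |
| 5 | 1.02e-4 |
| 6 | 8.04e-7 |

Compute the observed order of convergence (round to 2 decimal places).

p ≈ ln(‖r_6‖/‖r_5‖) / ln(‖r_5‖/‖r_4‖)
  = ln(8.04e-7/1.02e-4) / ln(1.02e-4/2.06e-3)
  = ln(0.00788235) / ln(0.0495146)
  = -4.84313 / -3.00549 ≈ 1.61143

1.61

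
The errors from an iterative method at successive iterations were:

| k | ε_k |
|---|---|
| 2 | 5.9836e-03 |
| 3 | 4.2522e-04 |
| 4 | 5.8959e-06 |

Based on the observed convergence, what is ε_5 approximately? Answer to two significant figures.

First estimate the order: p ≈ ln(ε_4/ε_3) / ln(ε_3/ε_2) = ln(5.8959e-06/4.2522e-04)/ln(4.2522e-04/5.9836e-03) = ln(0.0138655)/ln(0.0710642) ≈ 1.6180.
Then ε_5 ≈ ε_4·(ε_4/ε_3)^p = 5.8959e-06·(0.0138655)^1.6180 = 5.8959e-06·0.000985489 ≈ 5.81e-09.

5.8e-9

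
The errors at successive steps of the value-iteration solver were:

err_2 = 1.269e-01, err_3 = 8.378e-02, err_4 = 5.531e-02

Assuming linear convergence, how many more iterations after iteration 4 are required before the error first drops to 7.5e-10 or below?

44

Rate ρ ≈ err_4/err_3 = 5.531e-02/8.378e-02 = 0.6602.
After j more steps, err_{4+j} ≈ 5.531e-02·ρ^j; need ρ^j ≤ 7.5e-10/5.531e-02 = 1.35599e-08.
j ≥ ln(1.35599e-08)/ln(0.6602) = -18.1161/-0.41521 = 43.631.
So 44 more iterations are needed.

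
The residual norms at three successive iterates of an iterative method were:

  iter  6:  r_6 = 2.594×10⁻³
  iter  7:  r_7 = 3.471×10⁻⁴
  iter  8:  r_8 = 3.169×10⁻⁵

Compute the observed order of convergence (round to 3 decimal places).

1.190

p ≈ ln(r_8/r_7) / ln(r_7/r_6)
  = ln(3.169×10⁻⁵/3.471×10⁻⁴) / ln(3.471×10⁻⁴/2.594×10⁻³)
  = ln(0.0912993) / ln(0.133809)
  = -2.393612 / -2.011342 ≈ 1.190057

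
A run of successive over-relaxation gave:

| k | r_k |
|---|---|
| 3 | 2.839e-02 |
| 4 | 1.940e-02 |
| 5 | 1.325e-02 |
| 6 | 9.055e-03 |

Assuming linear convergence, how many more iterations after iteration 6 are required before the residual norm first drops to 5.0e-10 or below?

Rate ρ ≈ r_6/r_5 = 9.055e-03/1.325e-02 = 0.6834.
After j more steps, r_{6+j} ≈ 9.055e-03·ρ^j; need ρ^j ≤ 5.0e-10/9.055e-03 = 5.52181e-08.
j ≥ ln(5.52181e-08)/ln(0.6834) = -16.7120/-0.38067 = 43.902.
So 44 more iterations are needed.

44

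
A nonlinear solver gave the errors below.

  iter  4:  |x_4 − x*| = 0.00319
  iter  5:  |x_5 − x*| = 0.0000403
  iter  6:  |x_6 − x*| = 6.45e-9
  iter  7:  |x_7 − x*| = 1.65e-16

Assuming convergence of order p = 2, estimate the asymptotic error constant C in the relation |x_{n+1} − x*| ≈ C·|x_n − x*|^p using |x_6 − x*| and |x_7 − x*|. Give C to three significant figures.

3.97

C ≈ |x_7 − x*| / |x_6 − x*|^2
  = 1.65e-16 / (6.45e-9)^2
  = 1.65e-16 / 4.16025e-17 ≈ 3.9661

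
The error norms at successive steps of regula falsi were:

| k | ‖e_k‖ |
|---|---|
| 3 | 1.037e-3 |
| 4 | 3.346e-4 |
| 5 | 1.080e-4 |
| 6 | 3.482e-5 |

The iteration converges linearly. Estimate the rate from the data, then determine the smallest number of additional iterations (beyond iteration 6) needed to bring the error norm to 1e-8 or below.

Rate ρ ≈ ‖e_6‖/‖e_5‖ = 3.482e-5/1.080e-4 = 0.3224.
After j more steps, ‖e_{6+j}‖ ≈ 3.482e-5·ρ^j; need ρ^j ≤ 1e-8/3.482e-5 = 0.000287191.
j ≥ ln(0.000287191)/ln(0.3224) = -8.1554/-1.13196 = 7.205.
So 8 more iterations are needed.

8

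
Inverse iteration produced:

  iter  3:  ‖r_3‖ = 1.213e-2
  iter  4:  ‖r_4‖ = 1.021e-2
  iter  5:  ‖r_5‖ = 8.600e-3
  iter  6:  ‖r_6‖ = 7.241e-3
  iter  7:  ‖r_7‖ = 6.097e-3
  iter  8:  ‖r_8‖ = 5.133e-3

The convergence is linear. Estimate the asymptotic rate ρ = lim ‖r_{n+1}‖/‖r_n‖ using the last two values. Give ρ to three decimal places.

ρ ≈ ‖r_8‖/‖r_7‖ = 5.133e-3/6.097e-3 = 0.84189

0.842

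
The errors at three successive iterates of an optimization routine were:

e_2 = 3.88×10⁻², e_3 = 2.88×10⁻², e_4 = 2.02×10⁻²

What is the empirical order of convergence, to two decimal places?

p ≈ ln(e_4/e_3) / ln(e_3/e_2)
  = ln(2.02×10⁻²/2.88×10⁻²) / ln(2.88×10⁻²/3.88×10⁻²)
  = ln(0.701389) / ln(0.742268)
  = -0.35469 / -0.29804 ≈ 1.19008

1.19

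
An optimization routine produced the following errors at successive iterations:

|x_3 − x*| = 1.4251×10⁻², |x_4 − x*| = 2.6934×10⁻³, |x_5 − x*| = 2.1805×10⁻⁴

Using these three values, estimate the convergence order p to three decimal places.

1.509

p ≈ ln(|x_5 − x*|/|x_4 − x*|) / ln(|x_4 − x*|/|x_3 − x*|)
  = ln(2.1805×10⁻⁴/2.6934×10⁻³) / ln(2.6934×10⁻³/1.4251×10⁻²)
  = ln(0.0809572) / ln(0.188997)
  = -2.513835 / -1.666024 ≈ 1.508883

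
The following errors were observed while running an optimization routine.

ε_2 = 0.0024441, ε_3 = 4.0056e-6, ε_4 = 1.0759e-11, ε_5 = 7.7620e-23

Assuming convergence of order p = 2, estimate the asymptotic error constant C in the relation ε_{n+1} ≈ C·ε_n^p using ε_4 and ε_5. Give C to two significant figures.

C ≈ ε_5 / ε_4^2
  = 7.7620e-23 / (1.0759e-11)^2
  = 7.7620e-23 / 1.15756e-22 ≈ 0.67055

0.67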